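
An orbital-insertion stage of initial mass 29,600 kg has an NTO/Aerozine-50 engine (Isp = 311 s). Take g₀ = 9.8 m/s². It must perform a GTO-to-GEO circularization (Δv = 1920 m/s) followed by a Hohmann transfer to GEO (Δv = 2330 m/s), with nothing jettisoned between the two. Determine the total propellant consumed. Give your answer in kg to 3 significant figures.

v_e = Isp · g₀ = 311 × 9.8 = 3047.8 m/s.
After the first burn: m = 29600 × exp(−1920/3047.8) = 29600 × 0.53261 = 15,765.3 kg.
After the second burn: m = 15,765.3 × exp(−2330/3047.8) = 15,765.3 × 0.46557 = 7,339.85 kg.
Total propellant = m₀ − m_final = 29600 − 7,339.85 = 22,260.15 kg.

total propellant consumed ≈ 22300 kg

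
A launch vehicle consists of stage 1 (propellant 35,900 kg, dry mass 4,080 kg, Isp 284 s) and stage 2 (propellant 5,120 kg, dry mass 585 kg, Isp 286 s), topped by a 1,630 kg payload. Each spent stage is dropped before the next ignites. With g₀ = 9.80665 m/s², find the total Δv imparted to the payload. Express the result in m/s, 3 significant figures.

Ignition mass of stage 1 = 35,900+4,080 + 5,120+585 + 1,630 = 47,315 kg.
Stage 1: m₀ = 47,315 kg, m_f = 47,315 − 35,900 = 11,415 kg; Δv = 284×9.80665×ln(4.145) = 2785.1×1.4219 ≈ 3960 m/s.
Stage 2: m₀ = 7,335 kg, m_f = 7,335 − 5,120 = 2,215 kg; Δv = 286×9.80665×ln(3.312) = 2804.7×1.1974 ≈ 3358 m/s.
Total Δv = 3960 + 3358 = 7318 m/s.

Δv ≈ 7320 m/s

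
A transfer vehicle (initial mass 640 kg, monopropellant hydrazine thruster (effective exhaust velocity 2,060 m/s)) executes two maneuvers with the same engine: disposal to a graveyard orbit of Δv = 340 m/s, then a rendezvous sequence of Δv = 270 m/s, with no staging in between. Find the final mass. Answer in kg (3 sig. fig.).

final mass ≈ 476 kg

After the first burn: m = 640 × exp(−340/2060.0) = 640 × 0.84785 = 542.624 kg.
After the second burn: m = 542.624 × exp(−270/2060.0) = 542.624 × 0.87716 = 475.968 kg.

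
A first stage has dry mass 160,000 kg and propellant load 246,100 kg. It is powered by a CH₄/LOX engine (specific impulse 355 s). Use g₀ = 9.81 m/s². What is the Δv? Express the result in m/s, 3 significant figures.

Δv ≈ 3240 m/s

v_e = Isp · g₀ = 355 × 9.81 = 3482.6 m/s.
m₀ = m_dry + m_prop = 160,000 + 246,100 = 406,100 kg.
Rocket equation: Δv = v_e · ln(m₀/m_f) = 3482.6 × ln(2.538) = 3482.6 × 0.9314 ≈ 3243.7 m/s.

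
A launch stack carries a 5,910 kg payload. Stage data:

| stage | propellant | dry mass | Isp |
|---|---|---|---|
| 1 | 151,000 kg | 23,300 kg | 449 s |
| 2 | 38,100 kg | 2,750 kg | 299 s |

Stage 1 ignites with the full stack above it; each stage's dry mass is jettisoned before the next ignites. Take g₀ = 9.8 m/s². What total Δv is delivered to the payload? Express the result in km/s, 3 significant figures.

Ignition mass of stage 1 = 151,000+23,300 + 38,100+2,750 + 5,910 = 221,060 kg.
Stage 1: m₀ = 221,060 kg, m_f = 221,060 − 151,000 = 70,060 kg; Δv = 449×9.8×ln(3.155) = 4400.2×1.1491 ≈ 5056 m/s.
Stage 2: m₀ = 46,760 kg, m_f = 46,760 − 38,100 = 8,660 kg; Δv = 299×9.8×ln(5.4) = 2930.2×1.6863 ≈ 4941 m/s.
Total Δv = 5056 + 4941 = 9997 m/s.

Δv ≈ 10.0 km/s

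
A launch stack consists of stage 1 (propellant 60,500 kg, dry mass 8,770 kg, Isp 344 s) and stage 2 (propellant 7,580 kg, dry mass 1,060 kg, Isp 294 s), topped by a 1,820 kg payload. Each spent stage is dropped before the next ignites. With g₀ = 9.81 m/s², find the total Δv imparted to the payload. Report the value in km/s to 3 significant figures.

Ignition mass of stage 1 = 60,500+8,770 + 7,580+1,060 + 1,820 = 79,730 kg.
Stage 1: m₀ = 79,730 kg, m_f = 79,730 − 60,500 = 19,230 kg; Δv = 344×9.81×ln(4.146) = 3374.6×1.4222 ≈ 4799 m/s.
Stage 2: m₀ = 10,460 kg, m_f = 10,460 − 7,580 = 2,880 kg; Δv = 294×9.81×ln(3.632) = 2884.1×1.2898 ≈ 3720 m/s.
Total Δv = 4799 + 3720 = 8519 m/s.

Δv ≈ 8.52 km/s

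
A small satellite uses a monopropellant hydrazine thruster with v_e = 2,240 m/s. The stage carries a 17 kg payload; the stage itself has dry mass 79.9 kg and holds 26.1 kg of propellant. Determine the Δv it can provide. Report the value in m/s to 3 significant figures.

m₀ = payload + dry + propellant = 17 + 79.9 + 26.1 = 123 kg.
m_f = payload + dry = 17 + 79.9 = 96.9 kg.
Δv = v_e · ln(m₀/m_f) = 2240.0 × ln(1.269) = 2240.0 × 0.2385 ≈ 534.3 m/s.

Δv ≈ 534 m/s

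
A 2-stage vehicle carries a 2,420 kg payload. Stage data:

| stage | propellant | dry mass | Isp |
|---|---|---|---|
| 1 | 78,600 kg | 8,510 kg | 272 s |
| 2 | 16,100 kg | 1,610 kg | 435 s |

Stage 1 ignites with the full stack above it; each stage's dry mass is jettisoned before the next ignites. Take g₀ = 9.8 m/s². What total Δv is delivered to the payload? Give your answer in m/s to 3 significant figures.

Δv ≈ 10400 m/s

Ignition mass of stage 1 = 78,600+8,510 + 16,100+1,610 + 2,420 = 107,240 kg.
Stage 1: m₀ = 107,240 kg, m_f = 107,240 − 78,600 = 28,640 kg; Δv = 272×9.8×ln(3.744) = 2665.6×1.3203 ≈ 3519 m/s.
Stage 2: m₀ = 20,130 kg, m_f = 20,130 − 16,100 = 4,030 kg; Δv = 435×9.8×ln(4.995) = 4263.0×1.6084 ≈ 6857 m/s.
Total Δv = 3519 + 6857 = 10376 m/s.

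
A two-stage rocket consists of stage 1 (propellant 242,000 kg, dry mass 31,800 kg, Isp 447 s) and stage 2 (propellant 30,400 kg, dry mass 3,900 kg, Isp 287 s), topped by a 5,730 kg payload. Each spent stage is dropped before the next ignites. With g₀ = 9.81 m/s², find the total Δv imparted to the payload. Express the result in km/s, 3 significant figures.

Ignition mass of stage 1 = 242,000+31,800 + 30,400+3,900 + 5,730 = 313,830 kg.
Stage 1: m₀ = 313,830 kg, m_f = 313,830 − 242,000 = 71,830 kg; Δv = 447×9.81×ln(4.369) = 4385.1×1.4745 ≈ 6466 m/s.
Stage 2: m₀ = 40,030 kg, m_f = 40,030 − 30,400 = 9,630 kg; Δv = 287×9.81×ln(4.157) = 2815.5×1.4247 ≈ 4011 m/s.
Total Δv = 6466 + 4011 = 10477 m/s.

Δv ≈ 10.5 km/s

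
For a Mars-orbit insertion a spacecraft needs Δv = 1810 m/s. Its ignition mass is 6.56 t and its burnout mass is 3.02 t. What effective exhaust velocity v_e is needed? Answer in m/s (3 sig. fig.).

ln(m₀/m_f) = ln(6560/3020) = ln(2.172) = 0.7757.
By the Tsiolkovsky rocket equation, v_e = Δv / ln(m₀/m_f) = 1810 / 0.7757 = 2333.3 m/s.

v_e ≈ 2330 m/s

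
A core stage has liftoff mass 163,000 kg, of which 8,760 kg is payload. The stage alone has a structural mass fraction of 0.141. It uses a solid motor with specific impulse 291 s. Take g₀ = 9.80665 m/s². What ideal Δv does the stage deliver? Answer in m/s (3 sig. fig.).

Stage wet mass = m₀ − payload = 163,000 − 8,760 = 154,240 kg.
Stage dry mass = ε × stage wet mass = 0.141 × 154,240 = 21,747.8 kg.
Burnout mass m_f = stage dry + payload = 21,747.8 + 8,760 = 30,507.8 kg.
v_e = Isp · g₀ = 291 × 9.80665 = 2853.7 m/s.
By the Tsiolkovsky rocket equation, Δv = v_e · ln(163,000/30,507.8) = 2853.7 × ln(5.343) = 2853.7 × 1.6758 ≈ 4782 m/s.

Δv ≈ 4780 m/s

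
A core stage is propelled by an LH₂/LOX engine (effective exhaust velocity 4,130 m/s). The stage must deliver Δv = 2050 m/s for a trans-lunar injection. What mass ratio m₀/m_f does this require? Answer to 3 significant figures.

mass ratio ≈ 1.64

Using Δv = v_e ln(m₀/m_f): m₀/m_f = exp(Δv / v_e) = exp(2050 / 4130.0) = exp(0.4964) = 1.6427.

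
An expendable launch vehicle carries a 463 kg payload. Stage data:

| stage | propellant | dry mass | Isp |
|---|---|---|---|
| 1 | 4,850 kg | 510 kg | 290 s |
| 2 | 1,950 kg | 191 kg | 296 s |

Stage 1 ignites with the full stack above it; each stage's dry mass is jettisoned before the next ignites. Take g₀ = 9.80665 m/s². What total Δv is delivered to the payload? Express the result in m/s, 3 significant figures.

Ignition mass of stage 1 = 4,850+510 + 1,950+191 + 463 = 7,964 kg.
Stage 1: m₀ = 7,964 kg, m_f = 7,964 − 4,850 = 3,114 kg; Δv = 290×9.80665×ln(2.557) = 2843.9×0.9390 ≈ 2671 m/s.
Stage 2: m₀ = 2,604 kg, m_f = 2,604 − 1,950 = 654 kg; Δv = 296×9.80665×ln(3.982) = 2902.8×1.3817 ≈ 4011 m/s.
Total Δv = 2671 + 4011 = 6682 m/s.

Δv ≈ 6680 m/s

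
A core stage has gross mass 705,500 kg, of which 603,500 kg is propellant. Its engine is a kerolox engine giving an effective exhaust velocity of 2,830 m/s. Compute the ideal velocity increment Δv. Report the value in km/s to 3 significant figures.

Δv ≈ 5.47 km/s

m_f = m₀ − m_prop = 705,500 − 603,500 = 102,000 kg.
Using Δv = v_e ln(m₀/m_f): Δv = v_e · ln(m₀/m_f) = 2830.0 × ln(6.917) = 2830.0 × 1.9339 ≈ 5473.0 m/s.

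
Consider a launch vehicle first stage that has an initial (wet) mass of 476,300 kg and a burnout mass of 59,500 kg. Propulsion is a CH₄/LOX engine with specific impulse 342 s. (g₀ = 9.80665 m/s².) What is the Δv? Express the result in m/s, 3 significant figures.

Δv ≈ 6980 m/s

v_e = Isp · g₀ = 342 × 9.80665 = 3353.9 m/s.
Rocket equation: Δv = v_e · ln(m₀/m_f) = 3353.9 × ln(8.005) = 3353.9 × 2.0801 ≈ 6976.3 m/s.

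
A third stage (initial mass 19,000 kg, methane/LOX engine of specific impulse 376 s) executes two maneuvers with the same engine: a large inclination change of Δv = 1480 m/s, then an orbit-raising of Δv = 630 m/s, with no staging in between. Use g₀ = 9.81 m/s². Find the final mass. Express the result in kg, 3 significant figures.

v_e = Isp · g₀ = 376 × 9.81 = 3688.6 m/s.
After the first burn: m = 19000 × exp(−1480/3688.6) = 19000 × 0.66949 = 12,720.3 kg.
After the second burn: m = 12,720.3 × exp(−630/3688.6) = 12,720.3 × 0.84299 = 10,723.1 kg.

final mass ≈ 10700 kg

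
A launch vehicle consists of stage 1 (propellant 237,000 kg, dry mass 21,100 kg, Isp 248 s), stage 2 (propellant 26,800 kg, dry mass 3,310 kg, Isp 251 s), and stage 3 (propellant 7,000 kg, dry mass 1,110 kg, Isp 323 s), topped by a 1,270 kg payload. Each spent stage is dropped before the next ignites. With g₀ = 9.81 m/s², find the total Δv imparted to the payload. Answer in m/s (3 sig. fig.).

Δv ≈ 11000 m/s

Ignition mass of stage 1 = 237,000+21,100 + 26,800+3,310 + 7,000+1,110 + 1,270 = 297,590 kg.
Stage 1: m₀ = 297,590 kg, m_f = 297,590 − 237,000 = 60,590 kg; Δv = 248×9.81×ln(4.912) = 2432.9×1.5916 ≈ 3872 m/s.
Stage 2: m₀ = 39,490 kg, m_f = 39,490 − 26,800 = 12,690 kg; Δv = 251×9.81×ln(3.112) = 2462.3×1.1352 ≈ 2795 m/s.
Stage 3: m₀ = 9,380 kg, m_f = 9,380 − 7,000 = 2,380 kg; Δv = 323×9.81×ln(3.941) = 3168.6×1.3715 ≈ 4346 m/s.
Total Δv = 3872 + 2795 + 4346 = 11013 m/s.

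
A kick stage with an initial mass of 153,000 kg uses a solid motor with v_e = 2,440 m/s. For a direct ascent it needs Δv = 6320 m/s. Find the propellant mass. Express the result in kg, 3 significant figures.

m₀/m_f = exp(Δv / v_e) = exp(6320 / 2440.0) = exp(2.5902) = 13.3320.
m_f = 153,000 / 13.3320 = 11,476.1 kg, so propellant = m₀ − m_f = 153,000 − 11,476.1 = 141,523.9 kg.

propellant mass ≈ 142000 kg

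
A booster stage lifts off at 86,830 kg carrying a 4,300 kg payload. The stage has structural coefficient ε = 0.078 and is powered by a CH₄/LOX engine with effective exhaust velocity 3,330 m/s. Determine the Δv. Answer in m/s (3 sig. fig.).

Stage wet mass = m₀ − payload = 86,830 − 4,300 = 82,530 kg.
Stage dry mass = ε × stage wet mass = 0.078 × 82,530 = 6,437.34 kg.
Burnout mass m_f = stage dry + payload = 6,437.34 + 4,300 = 10,737.34 kg.
Δv = v_e · ln(86,830/10,737.34) = 3330.0 × ln(8.087) = 3330.0 × 2.0902 ≈ 6960 m/s.

Δv ≈ 6960 m/s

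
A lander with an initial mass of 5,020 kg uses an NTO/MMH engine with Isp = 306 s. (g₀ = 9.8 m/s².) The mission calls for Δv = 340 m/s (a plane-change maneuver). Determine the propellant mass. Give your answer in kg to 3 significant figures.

propellant mass ≈ 538 kg

v_e = Isp · g₀ = 306 × 9.8 = 2998.8 m/s.
Rocket equation: m₀/m_f = exp(Δv / v_e) = exp(340 / 2998.8) = exp(0.1134) = 1.1201.
m_f = 5,020 / 1.1201 = 4,481.74 kg, so propellant = m₀ − m_f = 5,020 − 4,481.74 = 538.26 kg.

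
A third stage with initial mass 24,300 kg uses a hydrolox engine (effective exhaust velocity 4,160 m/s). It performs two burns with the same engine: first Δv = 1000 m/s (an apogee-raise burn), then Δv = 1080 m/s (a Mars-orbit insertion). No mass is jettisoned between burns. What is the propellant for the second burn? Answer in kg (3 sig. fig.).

After the first burn: m = 24300 × exp(−1000/4160.0) = 24300 × 0.78633 = 19,107.8 kg.
After the second burn: m = 19,107.8 × exp(−1080/4160.0) = 19,107.8 × 0.77135 = 14,738.8 kg.
Second-burn propellant = 19,107.8 − 14,738.8 = 4,369 kg.

propellant for the second burn ≈ 4370 kg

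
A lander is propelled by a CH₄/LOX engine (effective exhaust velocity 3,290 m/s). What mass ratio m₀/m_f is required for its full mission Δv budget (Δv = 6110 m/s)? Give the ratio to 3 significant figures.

Using Δv = v_e ln(m₀/m_f): m₀/m_f = exp(Δv / v_e) = exp(6110 / 3290.0) = exp(1.8571) = 6.4054.

mass ratio ≈ 6.41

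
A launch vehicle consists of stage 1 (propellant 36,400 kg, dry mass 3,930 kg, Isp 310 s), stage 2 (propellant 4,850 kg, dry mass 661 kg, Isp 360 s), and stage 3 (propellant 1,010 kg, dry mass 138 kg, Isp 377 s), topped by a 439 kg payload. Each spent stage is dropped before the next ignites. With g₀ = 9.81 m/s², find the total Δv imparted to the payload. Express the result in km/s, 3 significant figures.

Ignition mass of stage 1 = 36,400+3,930 + 4,850+661 + 1,010+138 + 439 = 47,428 kg.
Stage 1: m₀ = 47,428 kg, m_f = 47,428 − 36,400 = 11,028 kg; Δv = 310×9.81×ln(4.301) = 3041.1×1.4588 ≈ 4436 m/s.
Stage 2: m₀ = 7,098 kg, m_f = 7,098 − 4,850 = 2,248 kg; Δv = 360×9.81×ln(3.157) = 3531.6×1.1498 ≈ 4061 m/s.
Stage 3: m₀ = 1,587 kg, m_f = 1,587 − 1,010 = 577 kg; Δv = 377×9.81×ln(2.75) = 3698.4×1.0118 ≈ 3742 m/s.
Total Δv = 4436 + 4061 + 3742 = 12239 m/s.

Δv ≈ 12.2 km/s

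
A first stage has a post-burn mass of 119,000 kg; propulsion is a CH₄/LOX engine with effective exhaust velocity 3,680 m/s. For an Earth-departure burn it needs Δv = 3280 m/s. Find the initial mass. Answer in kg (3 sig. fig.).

Using Δv = v_e ln(m₀/m_f): m₀/m_f = exp(Δv / v_e) = exp(3280 / 3680.0) = exp(0.8913) = 2.4383.
m₀ = m_f × 2.4383 = 119,000 × 2.4383 = 290,158 kg.

initial mass ≈ 290000 kg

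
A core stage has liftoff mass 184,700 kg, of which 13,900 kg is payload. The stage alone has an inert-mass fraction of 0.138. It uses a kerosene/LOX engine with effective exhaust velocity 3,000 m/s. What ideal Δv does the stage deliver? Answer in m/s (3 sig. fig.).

Stage wet mass = m₀ − payload = 184,700 − 13,900 = 170,800 kg.
Stage dry mass = ε × stage wet mass = 0.138 × 170,800 = 23,570.4 kg.
Burnout mass m_f = stage dry + payload = 23,570.4 + 13,900 = 37,470.4 kg.
Δv = v_e · ln(184,700/37,470.4) = 3000.0 × ln(4.929) = 3000.0 × 1.5952 ≈ 4786 m/s.

Δv ≈ 4790 m/s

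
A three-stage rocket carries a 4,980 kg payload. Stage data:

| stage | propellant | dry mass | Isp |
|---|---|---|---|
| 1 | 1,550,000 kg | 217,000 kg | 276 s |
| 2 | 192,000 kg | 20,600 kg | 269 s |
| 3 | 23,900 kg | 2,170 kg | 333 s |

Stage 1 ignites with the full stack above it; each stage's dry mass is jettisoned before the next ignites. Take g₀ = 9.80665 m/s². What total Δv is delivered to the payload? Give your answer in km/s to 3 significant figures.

Δv ≈ 12.9 km/s

Ignition mass of stage 1 = 1,550,000+217,000 + 192,000+20,600 + 23,900+2,170 + 4,980 = 2,010,650 kg.
Stage 1: m₀ = 2,010,650 kg, m_f = 2,010,650 − 1,550,000 = 460,650 kg; Δv = 276×9.80665×ln(4.365) = 2706.6×1.4736 ≈ 3988 m/s.
Stage 2: m₀ = 243,650 kg, m_f = 243,650 − 192,000 = 51,650 kg; Δv = 269×9.80665×ln(4.717) = 2638.0×1.5512 ≈ 4092 m/s.
Stage 3: m₀ = 31,050 kg, m_f = 31,050 − 23,900 = 7,150 kg; Δv = 333×9.80665×ln(4.343) = 3265.6×1.4685 ≈ 4796 m/s.
Total Δv = 3988 + 4092 + 4796 = 12876 m/s.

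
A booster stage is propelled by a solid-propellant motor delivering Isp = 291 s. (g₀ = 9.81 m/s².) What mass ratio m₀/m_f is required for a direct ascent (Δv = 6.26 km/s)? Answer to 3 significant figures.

v_e = Isp · g₀ = 291 × 9.81 = 2854.7 m/s.
Rocket equation: m₀/m_f = exp(Δv / v_e) = exp(6260 / 2854.7) = exp(2.1929) = 8.9609.

mass ratio ≈ 8.96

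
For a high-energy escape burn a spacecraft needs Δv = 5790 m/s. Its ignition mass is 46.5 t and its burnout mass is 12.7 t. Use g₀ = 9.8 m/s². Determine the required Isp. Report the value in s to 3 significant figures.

Isp ≈ 455 s

ln(m₀/m_f) = ln(46500/12700) = ln(3.661) = 1.2979.
From the ideal rocket equation, v_e = Δv / ln(m₀/m_f) = 5790 / 1.2979 = 4461.2 m/s.
Isp = v_e / g₀ = 4461.2 / 9.8 = 455.2 s.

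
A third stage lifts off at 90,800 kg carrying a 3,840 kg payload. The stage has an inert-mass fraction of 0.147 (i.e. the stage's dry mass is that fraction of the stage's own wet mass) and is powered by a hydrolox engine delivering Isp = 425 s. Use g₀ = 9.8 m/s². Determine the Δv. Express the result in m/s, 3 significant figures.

Δv ≈ 7070 m/s

Stage wet mass = m₀ − payload = 90,800 − 3,840 = 86,960 kg.
Stage dry mass = ε × stage wet mass = 0.147 × 86,960 = 12,783.1 kg.
Burnout mass m_f = stage dry + payload = 12,783.1 + 3,840 = 16,623.1 kg.
v_e = Isp · g₀ = 425 × 9.8 = 4165.0 m/s.
Δv = v_e · ln(90,800/16,623.1) = 4165.0 × ln(5.462) = 4165.0 × 1.6979 ≈ 7072 m/s.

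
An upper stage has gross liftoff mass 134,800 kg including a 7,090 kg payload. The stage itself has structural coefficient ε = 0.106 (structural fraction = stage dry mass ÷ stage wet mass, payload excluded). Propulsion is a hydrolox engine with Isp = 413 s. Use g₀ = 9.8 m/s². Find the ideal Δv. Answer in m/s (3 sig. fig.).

Δv ≈ 7600 m/s

Stage wet mass = m₀ − payload = 134,800 − 7,090 = 127,710 kg.
Stage dry mass = ε × stage wet mass = 0.106 × 127,710 = 13,537.3 kg.
Burnout mass m_f = stage dry + payload = 13,537.3 + 7,090 = 20,627.3 kg.
v_e = Isp · g₀ = 413 × 9.8 = 4047.4 m/s.
Rocket equation: Δv = v_e · ln(134,800/20,627.3) = 4047.4 × ln(6.535) = 4047.4 × 1.8772 ≈ 7598 m/s.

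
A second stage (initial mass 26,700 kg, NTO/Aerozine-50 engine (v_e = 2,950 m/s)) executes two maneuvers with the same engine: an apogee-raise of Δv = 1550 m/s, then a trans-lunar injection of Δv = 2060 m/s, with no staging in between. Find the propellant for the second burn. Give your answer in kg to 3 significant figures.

After the first burn: m = 26700 × exp(−1550/2950.0) = 26700 × 0.59130 = 15,787.7 kg.
After the second burn: m = 15,787.7 × exp(−2060/2950.0) = 15,787.7 × 0.49743 = 7,853.28 kg.
Second-burn propellant = 15,787.7 − 7,853.28 = 7,934.42 kg.

propellant for the second burn ≈ 7930 kg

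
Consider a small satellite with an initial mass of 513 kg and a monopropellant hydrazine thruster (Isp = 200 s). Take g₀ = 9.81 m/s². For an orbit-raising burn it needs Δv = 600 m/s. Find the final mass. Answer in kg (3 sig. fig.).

v_e = Isp · g₀ = 200 × 9.81 = 1962.0 m/s.
Rocket equation: m₀/m_f = exp(Δv / v_e) = exp(600 / 1962.0) = exp(0.3058) = 1.3577.
m_f = m₀ / 1.3577 = 513 / 1.3577 = 377.845 kg.

final mass ≈ 378 kg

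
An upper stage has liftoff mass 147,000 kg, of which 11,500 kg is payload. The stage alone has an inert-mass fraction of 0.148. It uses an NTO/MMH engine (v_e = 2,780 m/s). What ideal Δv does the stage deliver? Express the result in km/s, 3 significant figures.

Stage wet mass = m₀ − payload = 147,000 − 11,500 = 135,500 kg.
Stage dry mass = ε × stage wet mass = 0.148 × 135,500 = 20,054 kg.
Burnout mass m_f = stage dry + payload = 20,054 + 11,500 = 31,554 kg.
Δv = v_e · ln(147,000/31,554) = 2780.0 × ln(4.659) = 2780.0 × 1.5387 ≈ 4278 m/s.

Δv ≈ 4.28 km/s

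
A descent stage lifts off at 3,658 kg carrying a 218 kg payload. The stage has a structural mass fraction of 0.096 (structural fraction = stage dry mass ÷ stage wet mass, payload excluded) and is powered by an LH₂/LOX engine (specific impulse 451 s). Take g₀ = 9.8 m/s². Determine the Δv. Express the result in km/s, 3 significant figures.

Stage wet mass = m₀ − payload = 3,658 − 218 = 3,440 kg.
Stage dry mass = ε × stage wet mass = 0.096 × 3,440 = 330.24 kg.
Burnout mass m_f = stage dry + payload = 330.24 + 218 = 548.24 kg.
v_e = Isp · g₀ = 451 × 9.8 = 4419.8 m/s.
Using Δv = v_e ln(m₀/m_f): Δv = v_e · ln(3,658/548.24) = 4419.8 × ln(6.672) = 4419.8 × 1.8980 ≈ 8389 m/s.

Δv ≈ 8.39 km/s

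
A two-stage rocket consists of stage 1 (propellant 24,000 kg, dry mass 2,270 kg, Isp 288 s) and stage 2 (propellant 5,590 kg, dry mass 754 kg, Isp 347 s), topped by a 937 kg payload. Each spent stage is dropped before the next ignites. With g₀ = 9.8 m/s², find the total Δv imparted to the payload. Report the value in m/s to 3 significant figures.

Δv ≈ 8510 m/s

Ignition mass of stage 1 = 24,000+2,270 + 5,590+754 + 937 = 33,551 kg.
Stage 1: m₀ = 33,551 kg, m_f = 33,551 − 24,000 = 9,551 kg; Δv = 288×9.8×ln(3.513) = 2822.4×1.2564 ≈ 3546 m/s.
Stage 2: m₀ = 7,281 kg, m_f = 7,281 − 5,590 = 1,691 kg; Δv = 347×9.8×ln(4.306) = 3400.6×1.4599 ≈ 4965 m/s.
Total Δv = 3546 + 4965 = 8511 m/s.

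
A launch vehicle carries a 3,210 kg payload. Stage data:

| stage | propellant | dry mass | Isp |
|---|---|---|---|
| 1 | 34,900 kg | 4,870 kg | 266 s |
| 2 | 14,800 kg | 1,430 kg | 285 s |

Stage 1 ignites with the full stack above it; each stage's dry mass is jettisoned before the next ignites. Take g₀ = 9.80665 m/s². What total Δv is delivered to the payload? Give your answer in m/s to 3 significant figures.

Ignition mass of stage 1 = 34,900+4,870 + 14,800+1,430 + 3,210 = 59,210 kg.
Stage 1: m₀ = 59,210 kg, m_f = 59,210 − 34,900 = 24,310 kg; Δv = 266×9.80665×ln(2.436) = 2608.6×0.8902 ≈ 2322 m/s.
Stage 2: m₀ = 19,440 kg, m_f = 19,440 − 14,800 = 4,640 kg; Δv = 285×9.80665×ln(4.19) = 2794.9×1.4326 ≈ 4004 m/s.
Total Δv = 2322 + 4004 = 6326 m/s.

Δv ≈ 6330 m/s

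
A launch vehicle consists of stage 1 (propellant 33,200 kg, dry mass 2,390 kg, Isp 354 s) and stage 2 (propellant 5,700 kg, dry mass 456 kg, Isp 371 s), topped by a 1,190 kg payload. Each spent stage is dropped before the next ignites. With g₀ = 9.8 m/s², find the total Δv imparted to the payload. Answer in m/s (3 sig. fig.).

Ignition mass of stage 1 = 33,200+2,390 + 5,700+456 + 1,190 = 42,936 kg.
Stage 1: m₀ = 42,936 kg, m_f = 42,936 − 33,200 = 9,736 kg; Δv = 354×9.8×ln(4.41) = 3469.2×1.4839 ≈ 5148 m/s.
Stage 2: m₀ = 7,346 kg, m_f = 7,346 − 5,700 = 1,646 kg; Δv = 371×9.8×ln(4.463) = 3635.8×1.4958 ≈ 5438 m/s.
Total Δv = 5148 + 5438 = 10586 m/s.

Δv ≈ 10600 m/s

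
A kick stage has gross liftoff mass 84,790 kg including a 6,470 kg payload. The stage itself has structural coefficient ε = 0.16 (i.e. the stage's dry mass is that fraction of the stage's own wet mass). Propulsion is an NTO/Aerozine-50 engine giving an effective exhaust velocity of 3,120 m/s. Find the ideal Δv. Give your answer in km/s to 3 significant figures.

Stage wet mass = m₀ − payload = 84,790 − 6,470 = 78,320 kg.
Stage dry mass = ε × stage wet mass = 0.16 × 78,320 = 12,531.2 kg.
Burnout mass m_f = stage dry + payload = 12,531.2 + 6,470 = 19,001.2 kg.
Δv = v_e · ln(84,790/19,001.2) = 3120.0 × ln(4.462) = 3120.0 × 1.4957 ≈ 4667 m/s.

Δv ≈ 4.67 km/s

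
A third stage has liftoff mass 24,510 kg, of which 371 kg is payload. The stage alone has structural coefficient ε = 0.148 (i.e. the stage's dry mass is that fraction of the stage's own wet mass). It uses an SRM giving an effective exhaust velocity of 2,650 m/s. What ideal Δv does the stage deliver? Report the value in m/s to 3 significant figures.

Δv ≈ 4840 m/s

Stage wet mass = m₀ − payload = 24,510 − 371 = 24,139 kg.
Stage dry mass = ε × stage wet mass = 0.148 × 24,139 = 3,572.57 kg.
Burnout mass m_f = stage dry + payload = 3,572.57 + 371 = 3,943.57 kg.
By the Tsiolkovsky rocket equation, Δv = v_e · ln(24,510/3,943.57) = 2650.0 × ln(6.215) = 2650.0 × 1.8270 ≈ 4842 m/s.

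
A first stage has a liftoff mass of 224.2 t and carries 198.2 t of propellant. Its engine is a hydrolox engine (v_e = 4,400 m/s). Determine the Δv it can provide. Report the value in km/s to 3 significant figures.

Δv ≈ 9.48 km/s

m_f = m₀ − m_prop = 224.2 − 198.2 = 26 t.
Rocket equation: Δv = v_e · ln(m₀/m_f) = 4400.0 × ln(8.623) = 4400.0 × 2.1544 ≈ 9479.5 m/s.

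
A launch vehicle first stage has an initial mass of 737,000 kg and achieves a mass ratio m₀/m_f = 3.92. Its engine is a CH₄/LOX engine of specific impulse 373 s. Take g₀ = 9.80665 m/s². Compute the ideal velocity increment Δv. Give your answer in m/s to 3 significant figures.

v_e = Isp · g₀ = 373 × 9.80665 = 3657.9 m/s.
Using Δv = v_e ln(m₀/m_f): Δv = v_e · ln(3.92) = 3657.9 × 1.3661 ≈ 4997.0 m/s.

Δv ≈ 5000 m/s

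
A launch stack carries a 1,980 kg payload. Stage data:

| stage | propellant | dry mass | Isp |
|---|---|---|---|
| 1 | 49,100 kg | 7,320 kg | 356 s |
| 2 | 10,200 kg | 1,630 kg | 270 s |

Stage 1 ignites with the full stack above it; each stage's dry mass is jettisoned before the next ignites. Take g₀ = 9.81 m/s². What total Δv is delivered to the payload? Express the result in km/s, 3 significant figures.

Δv ≈ 7.75 km/s

Ignition mass of stage 1 = 49,100+7,320 + 10,200+1,630 + 1,980 = 70,230 kg.
Stage 1: m₀ = 70,230 kg, m_f = 70,230 − 49,100 = 21,130 kg; Δv = 356×9.81×ln(3.324) = 3492.4×1.2011 ≈ 4195 m/s.
Stage 2: m₀ = 13,810 kg, m_f = 13,810 − 10,200 = 3,610 kg; Δv = 270×9.81×ln(3.825) = 2648.7×1.3417 ≈ 3554 m/s.
Total Δv = 4195 + 3554 = 7749 m/s.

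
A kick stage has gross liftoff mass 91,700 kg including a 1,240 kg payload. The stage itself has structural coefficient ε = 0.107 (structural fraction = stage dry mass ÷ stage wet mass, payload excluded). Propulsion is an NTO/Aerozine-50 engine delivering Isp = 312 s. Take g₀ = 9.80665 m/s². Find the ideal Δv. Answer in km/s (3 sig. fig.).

Stage wet mass = m₀ − payload = 91,700 − 1,240 = 90,460 kg.
Stage dry mass = ε × stage wet mass = 0.107 × 90,460 = 9,679.22 kg.
Burnout mass m_f = stage dry + payload = 9,679.22 + 1,240 = 10,919.22 kg.
v_e = Isp · g₀ = 312 × 9.80665 = 3059.7 m/s.
Rocket equation: Δv = v_e · ln(91,700/10,919.22) = 3059.7 × ln(8.398) = 3059.7 × 2.1280 ≈ 6511 m/s.

Δv ≈ 6.51 km/s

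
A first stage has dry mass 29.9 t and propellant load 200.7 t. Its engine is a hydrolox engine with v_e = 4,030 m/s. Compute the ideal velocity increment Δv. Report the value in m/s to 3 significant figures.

m₀ = m_dry + m_prop = 29.9 + 200.7 = 230.6 t.
By the Tsiolkovsky rocket equation, Δv = v_e · ln(m₀/m_f) = 4030.0 × ln(7.712) = 4030.0 × 2.0428 ≈ 8232.6 m/s.

Δv ≈ 8230 m/s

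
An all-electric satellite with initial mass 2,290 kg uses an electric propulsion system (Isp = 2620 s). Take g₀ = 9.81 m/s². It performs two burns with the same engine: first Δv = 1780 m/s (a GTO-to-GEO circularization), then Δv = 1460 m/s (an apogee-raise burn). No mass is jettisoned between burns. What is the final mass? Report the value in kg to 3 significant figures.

final mass ≈ 2020 kg

v_e = Isp · g₀ = 2620 × 9.81 = 25702.2 m/s.
After the first burn: m = 2290 × exp(−1780/25702.2) = 2290 × 0.93309 = 2,136.78 kg.
After the second burn: m = 2,136.78 × exp(−1460/25702.2) = 2,136.78 × 0.94478 = 2,018.79 kg.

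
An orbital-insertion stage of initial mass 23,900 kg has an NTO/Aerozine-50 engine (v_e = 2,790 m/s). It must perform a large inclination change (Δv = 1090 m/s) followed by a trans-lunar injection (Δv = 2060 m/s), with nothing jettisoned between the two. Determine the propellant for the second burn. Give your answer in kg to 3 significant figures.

After the first burn: m = 23900 × exp(−1090/2790.0) = 23900 × 0.67660 = 16,170.7 kg.
After the second burn: m = 16,170.7 × exp(−2060/2790.0) = 16,170.7 × 0.47790 = 7,727.98 kg.
Second-burn propellant = 16,170.7 − 7,727.98 = 8,442.72 kg.

propellant for the second burn ≈ 8440 kg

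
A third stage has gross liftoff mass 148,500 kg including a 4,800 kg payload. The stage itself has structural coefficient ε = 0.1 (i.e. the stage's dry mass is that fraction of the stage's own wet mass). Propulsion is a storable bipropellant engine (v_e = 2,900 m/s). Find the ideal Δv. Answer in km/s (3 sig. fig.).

Stage wet mass = m₀ − payload = 148,500 − 4,800 = 143,700 kg.
Stage dry mass = ε × stage wet mass = 0.1 × 143,700 = 14,370 kg.
Burnout mass m_f = stage dry + payload = 14,370 + 4,800 = 19,170 kg.
Δv = v_e · ln(148,500/19,170) = 2900.0 × ln(7.746) = 2900.0 × 2.0472 ≈ 5937 m/s.

Δv ≈ 5.94 km/s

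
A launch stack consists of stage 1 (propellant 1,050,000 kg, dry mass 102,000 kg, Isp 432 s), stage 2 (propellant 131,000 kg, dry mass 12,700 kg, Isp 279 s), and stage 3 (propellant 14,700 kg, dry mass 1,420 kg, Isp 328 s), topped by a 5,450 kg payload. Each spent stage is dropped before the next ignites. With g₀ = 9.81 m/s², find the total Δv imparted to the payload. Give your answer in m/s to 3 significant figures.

Ignition mass of stage 1 = 1,050,000+102,000 + 131,000+12,700 + 14,700+1,420 + 5,450 = 1,317,270 kg.
Stage 1: m₀ = 1,317,270 kg, m_f = 1,317,270 − 1,050,000 = 267,270 kg; Δv = 432×9.81×ln(4.929) = 4237.9×1.5951 ≈ 6760 m/s.
Stage 2: m₀ = 165,270 kg, m_f = 165,270 − 131,000 = 34,270 kg; Δv = 279×9.81×ln(4.823) = 2737.0×1.5733 ≈ 4306 m/s.
Stage 3: m₀ = 21,570 kg, m_f = 21,570 − 14,700 = 6,870 kg; Δv = 328×9.81×ln(3.14) = 3217.7×1.1441 ≈ 3681 m/s.
Total Δv = 6760 + 4306 + 3681 = 14747 m/s.

Δv ≈ 14700 m/s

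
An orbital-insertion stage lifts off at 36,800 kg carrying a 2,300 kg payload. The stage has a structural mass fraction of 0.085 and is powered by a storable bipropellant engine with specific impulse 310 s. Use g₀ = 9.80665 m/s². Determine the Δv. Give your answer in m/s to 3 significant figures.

Stage wet mass = m₀ − payload = 36,800 − 2,300 = 34,500 kg.
Stage dry mass = ε × stage wet mass = 0.085 × 34,500 = 2,932.5 kg.
Burnout mass m_f = stage dry + payload = 2,932.5 + 2,300 = 5,232.5 kg.
v_e = Isp · g₀ = 310 × 9.80665 = 3040.1 m/s.
Using Δv = v_e ln(m₀/m_f): Δv = v_e · ln(36,800/5,232.5) = 3040.1 × ln(7.033) = 3040.1 × 1.9506 ≈ 5930 m/s.

Δv ≈ 5930 m/s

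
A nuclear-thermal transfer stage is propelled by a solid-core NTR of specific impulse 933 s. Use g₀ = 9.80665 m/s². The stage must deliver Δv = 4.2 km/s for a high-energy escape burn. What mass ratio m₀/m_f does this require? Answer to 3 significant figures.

v_e = Isp · g₀ = 933 × 9.80665 = 9149.6 m/s.
Using Δv = v_e ln(m₀/m_f): m₀/m_f = exp(Δv / v_e) = exp(4200 / 9149.6) = exp(0.4590) = 1.5825.

mass ratio ≈ 1.58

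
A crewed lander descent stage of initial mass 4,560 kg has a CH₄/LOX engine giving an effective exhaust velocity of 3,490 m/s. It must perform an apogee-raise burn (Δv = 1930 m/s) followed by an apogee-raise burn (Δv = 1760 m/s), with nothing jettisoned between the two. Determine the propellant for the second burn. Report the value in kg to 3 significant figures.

propellant for the second burn ≈ 1040 kg

After the first burn: m = 4560 × exp(−1930/3490.0) = 4560 × 0.57522 = 2,623 kg.
After the second burn: m = 2,623 × exp(−1760/3490.0) = 2,623 × 0.60393 = 1,584.11 kg.
Second-burn propellant = 2,623 − 1,584.11 = 1,038.89 kg.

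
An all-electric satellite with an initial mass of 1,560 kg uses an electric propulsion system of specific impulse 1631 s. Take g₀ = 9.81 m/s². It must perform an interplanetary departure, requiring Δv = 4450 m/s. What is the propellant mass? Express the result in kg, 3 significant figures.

v_e = Isp · g₀ = 1631 × 9.81 = 16000.1 m/s.
m₀/m_f = exp(Δv / v_e) = exp(4450 / 16000.1) = exp(0.2781) = 1.3206.
m_f = 1,560 / 1.3206 = 1,181.28 kg, so propellant = m₀ − m_f = 1,560 − 1,181.28 = 378.72 kg.

propellant mass ≈ 379 kg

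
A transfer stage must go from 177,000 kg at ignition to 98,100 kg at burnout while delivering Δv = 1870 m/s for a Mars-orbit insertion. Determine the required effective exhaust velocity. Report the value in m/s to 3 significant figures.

v_e ≈ 3170 m/s

ln(m₀/m_f) = ln(177000/98100) = ln(1.804) = 0.5902.
Rocket equation: v_e = Δv / ln(m₀/m_f) = 1870 / 0.5902 = 3168.6 m/s.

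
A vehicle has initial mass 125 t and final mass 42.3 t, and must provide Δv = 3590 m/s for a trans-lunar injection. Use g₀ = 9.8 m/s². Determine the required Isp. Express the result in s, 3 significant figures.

Isp ≈ 338 s

ln(m₀/m_f) = ln(125000/42300) = ln(2.955) = 1.0835.
By the Tsiolkovsky rocket equation, v_e = Δv / ln(m₀/m_f) = 3590 / 1.0835 = 3313.3 m/s.
Isp = v_e / g₀ = 3313.3 / 9.8 = 338.1 s.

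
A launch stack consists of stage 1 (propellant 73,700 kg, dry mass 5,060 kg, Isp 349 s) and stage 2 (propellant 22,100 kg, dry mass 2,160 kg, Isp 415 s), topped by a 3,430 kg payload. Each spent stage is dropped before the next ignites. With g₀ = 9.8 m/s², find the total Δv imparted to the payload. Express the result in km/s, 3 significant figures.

Δv ≈ 10.5 km/s

Ignition mass of stage 1 = 73,700+5,060 + 22,100+2,160 + 3,430 = 106,450 kg.
Stage 1: m₀ = 106,450 kg, m_f = 106,450 − 73,700 = 32,750 kg; Δv = 349×9.8×ln(3.25) = 3420.2×1.1788 ≈ 4032 m/s.
Stage 2: m₀ = 27,690 kg, m_f = 27,690 − 22,100 = 5,590 kg; Δv = 415×9.8×ln(4.953) = 4067.0×1.6001 ≈ 6508 m/s.
Total Δv = 4032 + 6508 = 10540 m/s.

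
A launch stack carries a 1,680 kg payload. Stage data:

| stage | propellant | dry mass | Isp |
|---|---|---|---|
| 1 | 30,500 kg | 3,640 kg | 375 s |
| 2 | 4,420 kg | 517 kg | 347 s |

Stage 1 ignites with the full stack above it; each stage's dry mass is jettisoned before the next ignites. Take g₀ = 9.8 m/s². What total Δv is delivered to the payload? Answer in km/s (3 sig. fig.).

Ignition mass of stage 1 = 30,500+3,640 + 4,420+517 + 1,680 = 40,757 kg.
Stage 1: m₀ = 40,757 kg, m_f = 40,757 − 30,500 = 10,257 kg; Δv = 375×9.8×ln(3.974) = 3675.0×1.3797 ≈ 5070 m/s.
Stage 2: m₀ = 6,617 kg, m_f = 6,617 − 4,420 = 2,197 kg; Δv = 347×9.8×ln(3.012) = 3400.6×1.1025 ≈ 3749 m/s.
Total Δv = 5070 + 3749 = 8819 m/s.

Δv ≈ 8.82 km/s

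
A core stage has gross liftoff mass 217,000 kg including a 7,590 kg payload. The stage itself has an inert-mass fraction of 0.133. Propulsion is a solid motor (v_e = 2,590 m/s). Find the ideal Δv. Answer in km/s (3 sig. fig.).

Stage wet mass = m₀ − payload = 217,000 − 7,590 = 209,410 kg.
Stage dry mass = ε × stage wet mass = 0.133 × 209,410 = 27,851.5 kg.
Burnout mass m_f = stage dry + payload = 27,851.5 + 7,590 = 35,441.5 kg.
From the ideal rocket equation, Δv = v_e · ln(217,000/35,441.5) = 2590.0 × ln(6.123) = 2590.0 × 1.8120 ≈ 4693 m/s.

Δv ≈ 4.69 km/s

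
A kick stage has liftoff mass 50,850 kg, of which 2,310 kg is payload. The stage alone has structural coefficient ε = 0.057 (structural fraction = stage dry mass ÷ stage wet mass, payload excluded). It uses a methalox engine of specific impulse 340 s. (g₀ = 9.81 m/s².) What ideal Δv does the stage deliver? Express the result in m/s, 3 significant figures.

Δv ≈ 7690 m/s

Stage wet mass = m₀ − payload = 50,850 − 2,310 = 48,540 kg.
Stage dry mass = ε × stage wet mass = 0.057 × 48,540 = 2,766.78 kg.
Burnout mass m_f = stage dry + payload = 2,766.78 + 2,310 = 5,076.78 kg.
v_e = Isp · g₀ = 340 × 9.81 = 3335.4 m/s.
Rocket equation: Δv = v_e · ln(50,850/5,076.78) = 3335.4 × ln(10.02) = 3335.4 × 2.3042 ≈ 7685 m/s.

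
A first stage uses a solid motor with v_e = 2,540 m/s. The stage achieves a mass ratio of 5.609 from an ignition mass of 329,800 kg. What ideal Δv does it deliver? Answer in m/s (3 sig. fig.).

Δv ≈ 4380 m/s

Rocket equation: Δv = v_e · ln(5.609) = 2540.0 × 1.7244 ≈ 4379.9 m/s.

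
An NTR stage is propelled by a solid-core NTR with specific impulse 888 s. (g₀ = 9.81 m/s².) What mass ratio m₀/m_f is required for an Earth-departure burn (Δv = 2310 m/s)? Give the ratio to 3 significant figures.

v_e = Isp · g₀ = 888 × 9.81 = 8711.3 m/s.
Using Δv = v_e ln(m₀/m_f): m₀/m_f = exp(Δv / v_e) = exp(2310 / 8711.3) = exp(0.2652) = 1.3037.

mass ratio ≈ 1.30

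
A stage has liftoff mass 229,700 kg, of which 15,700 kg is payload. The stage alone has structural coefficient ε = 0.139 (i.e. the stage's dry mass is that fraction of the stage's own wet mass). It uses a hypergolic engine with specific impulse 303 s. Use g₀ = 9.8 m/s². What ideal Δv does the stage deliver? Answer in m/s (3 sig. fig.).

Stage wet mass = m₀ − payload = 229,700 − 15,700 = 214,000 kg.
Stage dry mass = ε × stage wet mass = 0.139 × 214,000 = 29,746 kg.
Burnout mass m_f = stage dry + payload = 29,746 + 15,700 = 45,446 kg.
v_e = Isp · g₀ = 303 × 9.8 = 2969.4 m/s.
From the ideal rocket equation, Δv = v_e · ln(229,700/45,446) = 2969.4 × ln(5.054) = 2969.4 × 1.6202 ≈ 4811 m/s.

Δv ≈ 4810 m/s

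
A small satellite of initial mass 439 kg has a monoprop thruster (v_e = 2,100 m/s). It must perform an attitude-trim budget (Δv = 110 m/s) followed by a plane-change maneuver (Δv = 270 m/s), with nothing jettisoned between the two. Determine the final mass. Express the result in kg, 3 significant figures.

final mass ≈ 366 kg

After the first burn: m = 439 × exp(−110/2100.0) = 439 × 0.94897 = 416.598 kg.
After the second burn: m = 416.598 × exp(−270/2100.0) = 416.598 × 0.87935 = 366.335 kg.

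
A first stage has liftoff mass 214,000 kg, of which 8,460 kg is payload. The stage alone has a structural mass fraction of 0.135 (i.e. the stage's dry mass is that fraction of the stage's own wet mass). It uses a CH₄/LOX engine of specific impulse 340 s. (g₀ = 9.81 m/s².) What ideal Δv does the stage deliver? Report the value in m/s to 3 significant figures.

Stage wet mass = m₀ − payload = 214,000 − 8,460 = 205,540 kg.
Stage dry mass = ε × stage wet mass = 0.135 × 205,540 = 27,747.9 kg.
Burnout mass m_f = stage dry + payload = 27,747.9 + 8,460 = 36,207.9 kg.
v_e = Isp · g₀ = 340 × 9.81 = 3335.4 m/s.
By the Tsiolkovsky rocket equation, Δv = v_e · ln(214,000/36,207.9) = 3335.4 × ln(5.91) = 3335.4 × 1.7767 ≈ 5926 m/s.

Δv ≈ 5930 m/s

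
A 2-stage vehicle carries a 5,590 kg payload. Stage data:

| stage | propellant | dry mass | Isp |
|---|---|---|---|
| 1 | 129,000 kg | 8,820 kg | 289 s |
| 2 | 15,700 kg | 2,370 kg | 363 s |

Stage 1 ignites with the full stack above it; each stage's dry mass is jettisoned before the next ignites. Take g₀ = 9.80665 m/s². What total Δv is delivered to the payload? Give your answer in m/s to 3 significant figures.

Ignition mass of stage 1 = 129,000+8,820 + 15,700+2,370 + 5,590 = 161,480 kg.
Stage 1: m₀ = 161,480 kg, m_f = 161,480 − 129,000 = 32,480 kg; Δv = 289×9.80665×ln(4.972) = 2834.1×1.6038 ≈ 4545 m/s.
Stage 2: m₀ = 23,660 kg, m_f = 23,660 − 15,700 = 7,960 kg; Δv = 363×9.80665×ln(2.972) = 3559.8×1.0894 ≈ 3878 m/s.
Total Δv = 4545 + 3878 = 8423 m/s.

Δv ≈ 8420 m/s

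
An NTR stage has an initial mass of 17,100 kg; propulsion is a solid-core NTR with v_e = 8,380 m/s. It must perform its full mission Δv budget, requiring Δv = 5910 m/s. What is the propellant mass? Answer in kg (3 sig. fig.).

Using Δv = v_e ln(m₀/m_f): m₀/m_f = exp(Δv / v_e) = exp(5910 / 8380.0) = exp(0.7053) = 2.0244.
m_f = 17,100 / 2.0244 = 8,446.95 kg, so propellant = m₀ − m_f = 17,100 − 8,446.95 = 8,653.05 kg.

propellant mass ≈ 8650 kg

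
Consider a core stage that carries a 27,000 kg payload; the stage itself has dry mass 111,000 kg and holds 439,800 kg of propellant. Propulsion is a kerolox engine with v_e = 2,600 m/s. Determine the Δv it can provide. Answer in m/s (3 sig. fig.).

m₀ = payload + dry + propellant = 27,000 + 111,000 + 439,800 = 577,800 kg.
m_f = payload + dry = 27,000 + 111,000 = 138,000 kg.
Δv = v_e · ln(m₀/m_f) = 2600.0 × ln(4.187) = 2600.0 × 1.4320 ≈ 3723.1 m/s.

Δv ≈ 3720 m/s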